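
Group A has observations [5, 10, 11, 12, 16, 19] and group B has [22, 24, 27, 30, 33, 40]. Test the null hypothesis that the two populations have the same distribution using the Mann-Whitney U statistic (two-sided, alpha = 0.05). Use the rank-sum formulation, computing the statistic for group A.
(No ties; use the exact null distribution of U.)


Step 1: Combine and sort all 12 observations; assign midranks.
sorted (value, group): (5,X), (10,X), (11,X), (12,X), (16,X), (19,X), (22,Y), (24,Y), (27,Y), (30,Y), (33,Y), (40,Y)
ranks: 5->1, 10->2, 11->3, 12->4, 16->5, 19->6, 22->7, 24->8, 27->9, 30->10, 33->11, 40->12
Step 2: Rank sum for X: R1 = 1 + 2 + 3 + 4 + 5 + 6 = 21.
Step 3: U_X = R1 - n1(n1+1)/2 = 21 - 6*7/2 = 21 - 21 = 0.
       U_Y = n1*n2 - U_X = 36 - 0 = 36.
Step 4: No ties, so the exact null distribution of U (based on enumerating the C(12,6) = 924 equally likely rank assignments) gives the two-sided p-value.
Step 5: p-value = 0.002165; compare to alpha = 0.05. reject H0.

U_X = 0, p = 0.002165, reject H0 at alpha = 0.05.


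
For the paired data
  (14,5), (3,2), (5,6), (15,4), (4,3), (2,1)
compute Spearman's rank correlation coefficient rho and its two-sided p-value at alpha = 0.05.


Step 1: Rank x and y separately (midranks; no ties here).
rank(x): 14->5, 3->2, 5->4, 15->6, 4->3, 2->1
rank(y): 5->5, 2->2, 6->6, 4->4, 3->3, 1->1
Step 2: d_i = R_x(i) - R_y(i); compute d_i^2.
  (5-5)^2=0, (2-2)^2=0, (4-6)^2=4, (6-4)^2=4, (3-3)^2=0, (1-1)^2=0
sum(d^2) = 8.
Step 3: rho = 1 - 6*8 / (6*(6^2 - 1)) = 1 - 48/210 = 0.771429.
Step 4: Under H0, t = rho * sqrt((n-2)/(1-rho^2)) = 2.4247 ~ t(4).
Step 5: Two-sided p-value from the t-distribution with 4 df = 0.072397.
Step 6: alpha = 0.05. fail to reject H0.

rho = 0.7714, p = 0.072397, fail to reject H0 at alpha = 0.05.


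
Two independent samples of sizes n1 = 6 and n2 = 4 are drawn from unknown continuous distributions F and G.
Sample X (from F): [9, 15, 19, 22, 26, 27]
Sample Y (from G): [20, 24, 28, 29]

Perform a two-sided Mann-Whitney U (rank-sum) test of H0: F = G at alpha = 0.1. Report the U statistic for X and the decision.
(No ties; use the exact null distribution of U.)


Step 1: Combine and sort all 10 observations; assign midranks.
sorted (value, group): (9,X), (15,X), (19,X), (20,Y), (22,X), (24,Y), (26,X), (27,X), (28,Y), (29,Y)
ranks: 9->1, 15->2, 19->3, 20->4, 22->5, 24->6, 26->7, 27->8, 28->9, 29->10
Step 2: Rank sum for X: R1 = 1 + 2 + 3 + 5 + 7 + 8 = 26.
Step 3: U_X = R1 - n1(n1+1)/2 = 26 - 6*7/2 = 26 - 21 = 5.
       U_Y = n1*n2 - U_X = 24 - 5 = 19.
Step 4: No ties, so the exact null distribution of U (based on enumerating the C(10,6) = 210 equally likely rank assignments) gives the two-sided p-value.
Step 5: p-value = 0.171429; compare to alpha = 0.1. fail to reject H0.

U_X = 5, p = 0.171429, fail to reject H0 at alpha = 0.1.


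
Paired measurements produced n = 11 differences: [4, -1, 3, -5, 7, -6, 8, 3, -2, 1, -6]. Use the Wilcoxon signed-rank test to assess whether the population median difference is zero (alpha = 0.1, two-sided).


Step 1: Drop any zero differences (none here) and take |d_i|.
|d| = [4, 1, 3, 5, 7, 6, 8, 3, 2, 1, 6]
Step 2: Midrank |d_i| (ties get averaged ranks).
ranks: |4|->6, |1|->1.5, |3|->4.5, |5|->7, |7|->10, |6|->8.5, |8|->11, |3|->4.5, |2|->3, |1|->1.5, |6|->8.5
Step 3: Attach original signs; sum ranks with positive sign and with negative sign.
W+ = 6 + 4.5 + 10 + 11 + 4.5 + 1.5 = 37.5
W- = 1.5 + 7 + 8.5 + 3 + 8.5 = 28.5
(Check: W+ + W- = 66 should equal n(n+1)/2 = 66.)
Step 4: Test statistic W = min(W+, W-) = 28.5.
Step 5: Ties in |d|, so use the tie-corrected normal approximation.
        E[W] = n(n+1)/4 = 11*12/4 = 33.
        Tie groups: |d|=1 (t=2), |d|=3 (t=2), |d|=6 (t=2); sum(t^3 - t) = 18.
        Var[W] = n(n+1)(2n+1)/24 - sum(t^3-t)/48 = 3036/24 - 18/48 = 126.125.
        z = (W - E[W]) / sqrt(Var[W]) = (28.5 - 33) / 11.2305 = -0.4007.
        Two-sided p = 2*Phi(z) = 0.688646.
Step 6: alpha = 0.1. fail to reject H0.

W+ = 37.5, W- = 28.5, W = min = 28.5, p = 0.688646, fail to reject H0.


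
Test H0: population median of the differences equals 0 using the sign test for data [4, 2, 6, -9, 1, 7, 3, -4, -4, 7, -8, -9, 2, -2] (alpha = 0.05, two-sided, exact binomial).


Step 1: Discard zero differences. Original n = 14; n_eff = number of nonzero differences = 14.
Nonzero differences (with sign): +4, +2, +6, -9, +1, +7, +3, -4, -4, +7, -8, -9, +2, -2
Step 2: Count signs: positive = 8, negative = 6.
Step 3: Under H0: P(positive) = 0.5, so the number of positives S ~ Bin(14, 0.5).
Step 4: Two-sided exact p-value = sum of Bin(14,0.5) probabilities at or below the observed probability = 0.790527.
Step 5: alpha = 0.05. fail to reject H0.

n_eff = 14, pos = 8, neg = 6, p = 0.790527, fail to reject H0.


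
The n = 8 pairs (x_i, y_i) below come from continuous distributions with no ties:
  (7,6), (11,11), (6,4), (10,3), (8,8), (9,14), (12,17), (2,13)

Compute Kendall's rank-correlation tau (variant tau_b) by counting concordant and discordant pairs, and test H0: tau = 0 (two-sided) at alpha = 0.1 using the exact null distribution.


Step 1: Enumerate the 28 unordered pairs (i,j) with i<j and classify each by sign(x_j-x_i) * sign(y_j-y_i).
  (1,2):dx=+4,dy=+5->C; (1,3):dx=-1,dy=-2->C; (1,4):dx=+3,dy=-3->D; (1,5):dx=+1,dy=+2->C
  (1,6):dx=+2,dy=+8->C; (1,7):dx=+5,dy=+11->C; (1,8):dx=-5,dy=+7->D; (2,3):dx=-5,dy=-7->C
  (2,4):dx=-1,dy=-8->C; (2,5):dx=-3,dy=-3->C; (2,6):dx=-2,dy=+3->D; (2,7):dx=+1,dy=+6->C
  (2,8):dx=-9,dy=+2->D; (3,4):dx=+4,dy=-1->D; (3,5):dx=+2,dy=+4->C; (3,6):dx=+3,dy=+10->C
  (3,7):dx=+6,dy=+13->C; (3,8):dx=-4,dy=+9->D; (4,5):dx=-2,dy=+5->D; (4,6):dx=-1,dy=+11->D
  (4,7):dx=+2,dy=+14->C; (4,8):dx=-8,dy=+10->D; (5,6):dx=+1,dy=+6->C; (5,7):dx=+4,dy=+9->C
  (5,8):dx=-6,dy=+5->D; (6,7):dx=+3,dy=+3->C; (6,8):dx=-7,dy=-1->C; (7,8):dx=-10,dy=-4->C
Step 2: C = 18, D = 10, total pairs = 28.
Step 3: tau = (C - D)/(n(n-1)/2) = (18 - 10)/28 = 0.285714.
Step 4: Exact two-sided p-value (enumerate n! = 40320 permutations of y under H0): p = 0.398760.
Step 5: alpha = 0.1. fail to reject H0.

tau_b = 0.2857 (C=18, D=10), p = 0.398760, fail to reject H0.


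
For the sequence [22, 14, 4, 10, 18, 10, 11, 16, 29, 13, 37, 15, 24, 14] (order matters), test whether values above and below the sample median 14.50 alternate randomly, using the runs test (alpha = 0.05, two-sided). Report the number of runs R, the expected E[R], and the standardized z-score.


Step 1: Compute median = 14.50; label A = above, B = below.
Labels in order: ABBBABBAABAAAB  (n_A = 7, n_B = 7)
Step 2: Count runs R = 8.
Step 3: Under H0 (random ordering), E[R] = 2*n_A*n_B/(n_A+n_B) + 1 = 2*7*7/14 + 1 = 8.0000.
        Var[R] = 2*n_A*n_B*(2*n_A*n_B - n_A - n_B) / ((n_A+n_B)^2 * (n_A+n_B-1)) = 8232/2548 = 3.2308.
        SD[R] = 1.7974.
Step 4: R = E[R], so z = 0 with no continuity correction.
Step 5: Two-sided p-value via normal approximation = 2*(1 - Phi(|z|)) = 1.000000.
Step 6: alpha = 0.05. fail to reject H0.

R = 8, z = 0.0000, p = 1.000000, fail to reject H0.


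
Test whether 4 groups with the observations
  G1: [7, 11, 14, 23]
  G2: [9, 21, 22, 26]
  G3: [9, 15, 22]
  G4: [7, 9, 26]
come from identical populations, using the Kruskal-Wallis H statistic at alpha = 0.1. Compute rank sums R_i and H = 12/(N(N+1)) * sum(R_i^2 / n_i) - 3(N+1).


Step 1: Combine all N = 14 observations and assign midranks.
sorted (value, group, rank): (7,G1,1.5), (7,G4,1.5), (9,G2,4), (9,G3,4), (9,G4,4), (11,G1,6), (14,G1,7), (15,G3,8), (21,G2,9), (22,G2,10.5), (22,G3,10.5), (23,G1,12), (26,G2,13.5), (26,G4,13.5)
Step 2: Sum ranks within each group.
R_1 = 26.5 (n_1 = 4)
R_2 = 37 (n_2 = 4)
R_3 = 22.5 (n_3 = 3)
R_4 = 19 (n_4 = 3)
Step 3: H = 12/(N(N+1)) * sum(R_i^2/n_i) - 3(N+1)
     = 12/(14*15) * (26.5^2/4 + 37^2/4 + 22.5^2/3 + 19^2/3) - 3*15
     = 0.057143 * 806.896 - 45
     = 1.108333.
Step 4: Ties present; correction factor C = 1 - 42/(14^3 - 14) = 0.984615. Corrected H = 1.108333 / 0.984615 = 1.125651.
Step 5: Under H0, H ~ chi^2(3); p-value = 0.770886.
Step 6: alpha = 0.1. fail to reject H0.

H = 1.1257, df = 3, p = 0.770886, fail to reject H0.


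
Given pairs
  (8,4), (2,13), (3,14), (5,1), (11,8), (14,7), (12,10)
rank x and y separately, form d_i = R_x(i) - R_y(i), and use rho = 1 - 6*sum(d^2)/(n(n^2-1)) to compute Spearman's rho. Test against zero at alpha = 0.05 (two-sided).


Step 1: Rank x and y separately (midranks; no ties here).
rank(x): 8->4, 2->1, 3->2, 5->3, 11->5, 14->7, 12->6
rank(y): 4->2, 13->6, 14->7, 1->1, 8->4, 7->3, 10->5
Step 2: d_i = R_x(i) - R_y(i); compute d_i^2.
  (4-2)^2=4, (1-6)^2=25, (2-7)^2=25, (3-1)^2=4, (5-4)^2=1, (7-3)^2=16, (6-5)^2=1
sum(d^2) = 76.
Step 3: rho = 1 - 6*76 / (7*(7^2 - 1)) = 1 - 456/336 = -0.357143.
Step 4: Under H0, t = rho * sqrt((n-2)/(1-rho^2)) = -0.8550 ~ t(5).
Step 5: Two-sided p-value from the t-distribution with 5 df = 0.431611.
Step 6: alpha = 0.05. fail to reject H0.

rho = -0.3571, p = 0.431611, fail to reject H0 at alpha = 0.05.


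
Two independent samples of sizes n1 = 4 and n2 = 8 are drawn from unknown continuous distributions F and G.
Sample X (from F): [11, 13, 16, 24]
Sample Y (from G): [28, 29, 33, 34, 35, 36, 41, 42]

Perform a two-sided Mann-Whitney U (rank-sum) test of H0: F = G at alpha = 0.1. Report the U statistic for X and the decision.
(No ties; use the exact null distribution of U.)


Step 1: Combine and sort all 12 observations; assign midranks.
sorted (value, group): (11,X), (13,X), (16,X), (24,X), (28,Y), (29,Y), (33,Y), (34,Y), (35,Y), (36,Y), (41,Y), (42,Y)
ranks: 11->1, 13->2, 16->3, 24->4, 28->5, 29->6, 33->7, 34->8, 35->9, 36->10, 41->11, 42->12
Step 2: Rank sum for X: R1 = 1 + 2 + 3 + 4 = 10.
Step 3: U_X = R1 - n1(n1+1)/2 = 10 - 4*5/2 = 10 - 10 = 0.
       U_Y = n1*n2 - U_X = 32 - 0 = 32.
Step 4: No ties, so the exact null distribution of U (based on enumerating the C(12,4) = 495 equally likely rank assignments) gives the two-sided p-value.
Step 5: p-value = 0.004040; compare to alpha = 0.1. reject H0.

U_X = 0, p = 0.004040, reject H0 at alpha = 0.1.


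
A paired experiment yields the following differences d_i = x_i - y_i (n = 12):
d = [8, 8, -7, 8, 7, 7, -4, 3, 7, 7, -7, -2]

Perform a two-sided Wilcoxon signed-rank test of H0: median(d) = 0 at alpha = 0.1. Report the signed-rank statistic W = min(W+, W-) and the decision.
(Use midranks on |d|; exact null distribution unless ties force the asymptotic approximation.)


Step 1: Drop any zero differences (none here) and take |d_i|.
|d| = [8, 8, 7, 8, 7, 7, 4, 3, 7, 7, 7, 2]
Step 2: Midrank |d_i| (ties get averaged ranks).
ranks: |8|->11, |8|->11, |7|->6.5, |8|->11, |7|->6.5, |7|->6.5, |4|->3, |3|->2, |7|->6.5, |7|->6.5, |7|->6.5, |2|->1
Step 3: Attach original signs; sum ranks with positive sign and with negative sign.
W+ = 11 + 11 + 11 + 6.5 + 6.5 + 2 + 6.5 + 6.5 = 61
W- = 6.5 + 3 + 6.5 + 1 = 17
(Check: W+ + W- = 78 should equal n(n+1)/2 = 78.)
Step 4: Test statistic W = min(W+, W-) = 17.
Step 5: Ties in |d|, so use the tie-corrected normal approximation.
        E[W] = n(n+1)/4 = 12*13/4 = 39.
        Tie groups: |d|=7 (t=6), |d|=8 (t=3); sum(t^3 - t) = 234.
        Var[W] = n(n+1)(2n+1)/24 - sum(t^3-t)/48 = 3900/24 - 234/48 = 157.625.
        z = (W - E[W]) / sqrt(Var[W]) = (17 - 39) / 12.5549 = -1.7523.
        Two-sided p = 2*Phi(z) = 0.079721.
Step 6: alpha = 0.1. reject H0.

W+ = 61, W- = 17, W = min = 17, p = 0.079721, reject H0.


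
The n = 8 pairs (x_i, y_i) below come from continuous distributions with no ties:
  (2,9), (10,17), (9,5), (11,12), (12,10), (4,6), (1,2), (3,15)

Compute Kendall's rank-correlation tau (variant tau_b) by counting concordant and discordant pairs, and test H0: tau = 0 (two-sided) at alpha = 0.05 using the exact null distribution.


Step 1: Enumerate the 28 unordered pairs (i,j) with i<j and classify each by sign(x_j-x_i) * sign(y_j-y_i).
  (1,2):dx=+8,dy=+8->C; (1,3):dx=+7,dy=-4->D; (1,4):dx=+9,dy=+3->C; (1,5):dx=+10,dy=+1->C
  (1,6):dx=+2,dy=-3->D; (1,7):dx=-1,dy=-7->C; (1,8):dx=+1,dy=+6->C; (2,3):dx=-1,dy=-12->C
  (2,4):dx=+1,dy=-5->D; (2,5):dx=+2,dy=-7->D; (2,6):dx=-6,dy=-11->C; (2,7):dx=-9,dy=-15->C
  (2,8):dx=-7,dy=-2->C; (3,4):dx=+2,dy=+7->C; (3,5):dx=+3,dy=+5->C; (3,6):dx=-5,dy=+1->D
  (3,7):dx=-8,dy=-3->C; (3,8):dx=-6,dy=+10->D; (4,5):dx=+1,dy=-2->D; (4,6):dx=-7,dy=-6->C
  (4,7):dx=-10,dy=-10->C; (4,8):dx=-8,dy=+3->D; (5,6):dx=-8,dy=-4->C; (5,7):dx=-11,dy=-8->C
  (5,8):dx=-9,dy=+5->D; (6,7):dx=-3,dy=-4->C; (6,8):dx=-1,dy=+9->D; (7,8):dx=+2,dy=+13->C
Step 2: C = 18, D = 10, total pairs = 28.
Step 3: tau = (C - D)/(n(n-1)/2) = (18 - 10)/28 = 0.285714.
Step 4: Exact two-sided p-value (enumerate n! = 40320 permutations of y under H0): p = 0.398760.
Step 5: alpha = 0.05. fail to reject H0.

tau_b = 0.2857 (C=18, D=10), p = 0.398760, fail to reject H0.


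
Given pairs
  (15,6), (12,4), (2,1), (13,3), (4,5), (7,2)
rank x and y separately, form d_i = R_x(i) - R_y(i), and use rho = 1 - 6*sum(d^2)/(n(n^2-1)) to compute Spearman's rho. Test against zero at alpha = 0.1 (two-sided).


Step 1: Rank x and y separately (midranks; no ties here).
rank(x): 15->6, 12->4, 2->1, 13->5, 4->2, 7->3
rank(y): 6->6, 4->4, 1->1, 3->3, 5->5, 2->2
Step 2: d_i = R_x(i) - R_y(i); compute d_i^2.
  (6-6)^2=0, (4-4)^2=0, (1-1)^2=0, (5-3)^2=4, (2-5)^2=9, (3-2)^2=1
sum(d^2) = 14.
Step 3: rho = 1 - 6*14 / (6*(6^2 - 1)) = 1 - 84/210 = 0.600000.
Step 4: Under H0, t = rho * sqrt((n-2)/(1-rho^2)) = 1.5000 ~ t(4).
Step 5: Two-sided p-value from the t-distribution with 4 df = 0.208000.
Step 6: alpha = 0.1. fail to reject H0.

rho = 0.6000, p = 0.208000, fail to reject H0 at alpha = 0.1.


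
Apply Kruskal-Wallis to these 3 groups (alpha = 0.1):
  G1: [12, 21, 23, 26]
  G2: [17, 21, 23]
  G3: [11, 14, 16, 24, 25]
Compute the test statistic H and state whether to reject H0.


Step 1: Combine all N = 12 observations and assign midranks.
sorted (value, group, rank): (11,G3,1), (12,G1,2), (14,G3,3), (16,G3,4), (17,G2,5), (21,G1,6.5), (21,G2,6.5), (23,G1,8.5), (23,G2,8.5), (24,G3,10), (25,G3,11), (26,G1,12)
Step 2: Sum ranks within each group.
R_1 = 29 (n_1 = 4)
R_2 = 20 (n_2 = 3)
R_3 = 29 (n_3 = 5)
Step 3: H = 12/(N(N+1)) * sum(R_i^2/n_i) - 3(N+1)
     = 12/(12*13) * (29^2/4 + 20^2/3 + 29^2/5) - 3*13
     = 0.076923 * 511.783 - 39
     = 0.367949.
Step 4: Ties present; correction factor C = 1 - 12/(12^3 - 12) = 0.993007. Corrected H = 0.367949 / 0.993007 = 0.370540.
Step 5: Under H0, H ~ chi^2(2); p-value = 0.830880.
Step 6: alpha = 0.1. fail to reject H0.

H = 0.3705, df = 2, p = 0.830880, fail to reject H0.


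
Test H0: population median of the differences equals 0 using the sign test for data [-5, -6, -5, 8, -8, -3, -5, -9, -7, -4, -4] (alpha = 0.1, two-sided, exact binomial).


Step 1: Discard zero differences. Original n = 11; n_eff = number of nonzero differences = 11.
Nonzero differences (with sign): -5, -6, -5, +8, -8, -3, -5, -9, -7, -4, -4
Step 2: Count signs: positive = 1, negative = 10.
Step 3: Under H0: P(positive) = 0.5, so the number of positives S ~ Bin(11, 0.5).
Step 4: Two-sided exact p-value = sum of Bin(11,0.5) probabilities at or below the observed probability = 0.011719.
Step 5: alpha = 0.1. reject H0.

n_eff = 11, pos = 1, neg = 10, p = 0.011719, reject H0.


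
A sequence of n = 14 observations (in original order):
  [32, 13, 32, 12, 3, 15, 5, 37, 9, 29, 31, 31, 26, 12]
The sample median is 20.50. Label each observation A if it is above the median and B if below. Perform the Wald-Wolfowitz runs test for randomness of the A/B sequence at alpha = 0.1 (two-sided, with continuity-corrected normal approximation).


Step 1: Compute median = 20.50; label A = above, B = below.
Labels in order: ABABBBBABAAAAB  (n_A = 7, n_B = 7)
Step 2: Count runs R = 8.
Step 3: Under H0 (random ordering), E[R] = 2*n_A*n_B/(n_A+n_B) + 1 = 2*7*7/14 + 1 = 8.0000.
        Var[R] = 2*n_A*n_B*(2*n_A*n_B - n_A - n_B) / ((n_A+n_B)^2 * (n_A+n_B-1)) = 8232/2548 = 3.2308.
        SD[R] = 1.7974.
Step 4: R = E[R], so z = 0 with no continuity correction.
Step 5: Two-sided p-value via normal approximation = 2*(1 - Phi(|z|)) = 1.000000.
Step 6: alpha = 0.1. fail to reject H0.

R = 8, z = 0.0000, p = 1.000000, fail to reject H0.


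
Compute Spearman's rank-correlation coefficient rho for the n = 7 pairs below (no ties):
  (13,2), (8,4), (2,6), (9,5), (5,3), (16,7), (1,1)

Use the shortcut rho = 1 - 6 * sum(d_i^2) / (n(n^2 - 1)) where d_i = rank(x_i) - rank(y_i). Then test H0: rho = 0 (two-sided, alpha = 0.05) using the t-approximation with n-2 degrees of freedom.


Step 1: Rank x and y separately (midranks; no ties here).
rank(x): 13->6, 8->4, 2->2, 9->5, 5->3, 16->7, 1->1
rank(y): 2->2, 4->4, 6->6, 5->5, 3->3, 7->7, 1->1
Step 2: d_i = R_x(i) - R_y(i); compute d_i^2.
  (6-2)^2=16, (4-4)^2=0, (2-6)^2=16, (5-5)^2=0, (3-3)^2=0, (7-7)^2=0, (1-1)^2=0
sum(d^2) = 32.
Step 3: rho = 1 - 6*32 / (7*(7^2 - 1)) = 1 - 192/336 = 0.428571.
Step 4: Under H0, t = rho * sqrt((n-2)/(1-rho^2)) = 1.0607 ~ t(5).
Step 5: Two-sided p-value from the t-distribution with 5 df = 0.337368.
Step 6: alpha = 0.05. fail to reject H0.

rho = 0.4286, p = 0.337368, fail to reject H0 at alpha = 0.05.


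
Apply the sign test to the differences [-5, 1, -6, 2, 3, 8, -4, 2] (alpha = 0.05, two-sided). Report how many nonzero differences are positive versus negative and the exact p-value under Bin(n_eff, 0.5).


Step 1: Discard zero differences. Original n = 8; n_eff = number of nonzero differences = 8.
Nonzero differences (with sign): -5, +1, -6, +2, +3, +8, -4, +2
Step 2: Count signs: positive = 5, negative = 3.
Step 3: Under H0: P(positive) = 0.5, so the number of positives S ~ Bin(8, 0.5).
Step 4: Two-sided exact p-value = sum of Bin(8,0.5) probabilities at or below the observed probability = 0.726562.
Step 5: alpha = 0.05. fail to reject H0.

n_eff = 8, pos = 5, neg = 3, p = 0.726562, fail to reject H0.


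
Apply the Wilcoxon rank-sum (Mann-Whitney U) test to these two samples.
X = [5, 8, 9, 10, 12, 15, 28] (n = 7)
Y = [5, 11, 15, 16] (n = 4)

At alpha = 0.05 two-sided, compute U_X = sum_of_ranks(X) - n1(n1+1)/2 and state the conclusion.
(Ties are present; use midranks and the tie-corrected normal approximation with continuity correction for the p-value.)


Step 1: Combine and sort all 11 observations; assign midranks.
sorted (value, group): (5,X), (5,Y), (8,X), (9,X), (10,X), (11,Y), (12,X), (15,X), (15,Y), (16,Y), (28,X)
ranks: 5->1.5, 5->1.5, 8->3, 9->4, 10->5, 11->6, 12->7, 15->8.5, 15->8.5, 16->10, 28->11
Step 2: Rank sum for X: R1 = 1.5 + 3 + 4 + 5 + 7 + 8.5 + 11 = 40.
Step 3: U_X = R1 - n1(n1+1)/2 = 40 - 7*8/2 = 40 - 28 = 12.
       U_Y = n1*n2 - U_X = 28 - 12 = 16.
Step 4: Ties are present, so use the tie-corrected normal approximation (with continuity correction) for the p-value.
Step 5: p-value = 0.775820; compare to alpha = 0.05. fail to reject H0.

U_X = 12, p = 0.775820, fail to reject H0 at alpha = 0.05.


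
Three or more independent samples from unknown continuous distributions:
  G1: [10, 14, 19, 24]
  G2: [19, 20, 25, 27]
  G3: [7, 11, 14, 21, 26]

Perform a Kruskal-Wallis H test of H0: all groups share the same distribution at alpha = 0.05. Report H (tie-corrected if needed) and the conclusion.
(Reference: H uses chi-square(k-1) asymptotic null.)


Step 1: Combine all N = 13 observations and assign midranks.
sorted (value, group, rank): (7,G3,1), (10,G1,2), (11,G3,3), (14,G1,4.5), (14,G3,4.5), (19,G1,6.5), (19,G2,6.5), (20,G2,8), (21,G3,9), (24,G1,10), (25,G2,11), (26,G3,12), (27,G2,13)
Step 2: Sum ranks within each group.
R_1 = 23 (n_1 = 4)
R_2 = 38.5 (n_2 = 4)
R_3 = 29.5 (n_3 = 5)
Step 3: H = 12/(N(N+1)) * sum(R_i^2/n_i) - 3(N+1)
     = 12/(13*14) * (23^2/4 + 38.5^2/4 + 29.5^2/5) - 3*14
     = 0.065934 * 676.862 - 42
     = 2.628297.
Step 4: Ties present; correction factor C = 1 - 12/(13^3 - 13) = 0.994505. Corrected H = 2.628297 / 0.994505 = 2.642818.
Step 5: Under H0, H ~ chi^2(2); p-value = 0.266759.
Step 6: alpha = 0.05. fail to reject H0.

H = 2.6428, df = 2, p = 0.266759, fail to reject H0.


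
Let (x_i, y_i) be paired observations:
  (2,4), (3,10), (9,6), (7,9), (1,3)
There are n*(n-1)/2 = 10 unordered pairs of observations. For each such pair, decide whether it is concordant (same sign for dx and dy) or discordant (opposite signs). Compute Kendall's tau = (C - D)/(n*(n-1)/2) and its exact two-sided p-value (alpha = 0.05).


Step 1: Enumerate the 10 unordered pairs (i,j) with i<j and classify each by sign(x_j-x_i) * sign(y_j-y_i).
  (1,2):dx=+1,dy=+6->C; (1,3):dx=+7,dy=+2->C; (1,4):dx=+5,dy=+5->C; (1,5):dx=-1,dy=-1->C
  (2,3):dx=+6,dy=-4->D; (2,4):dx=+4,dy=-1->D; (2,5):dx=-2,dy=-7->C; (3,4):dx=-2,dy=+3->D
  (3,5):dx=-8,dy=-3->C; (4,5):dx=-6,dy=-6->C
Step 2: C = 7, D = 3, total pairs = 10.
Step 3: tau = (C - D)/(n(n-1)/2) = (7 - 3)/10 = 0.400000.
Step 4: Exact two-sided p-value (enumerate n! = 120 permutations of y under H0): p = 0.483333.
Step 5: alpha = 0.05. fail to reject H0.

tau_b = 0.4000 (C=7, D=3), p = 0.483333, fail to reject H0.


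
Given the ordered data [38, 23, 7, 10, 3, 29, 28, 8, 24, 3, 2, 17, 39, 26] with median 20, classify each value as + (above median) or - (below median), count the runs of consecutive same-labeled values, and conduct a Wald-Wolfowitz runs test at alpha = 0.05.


Step 1: Compute median = 20; label A = above, B = below.
Labels in order: AABBBAABABBBAA  (n_A = 7, n_B = 7)
Step 2: Count runs R = 7.
Step 3: Under H0 (random ordering), E[R] = 2*n_A*n_B/(n_A+n_B) + 1 = 2*7*7/14 + 1 = 8.0000.
        Var[R] = 2*n_A*n_B*(2*n_A*n_B - n_A - n_B) / ((n_A+n_B)^2 * (n_A+n_B-1)) = 8232/2548 = 3.2308.
        SD[R] = 1.7974.
Step 4: Continuity-corrected z = (R + 0.5 - E[R]) / SD[R] = (7 + 0.5 - 8.0000) / 1.7974 = -0.2782.
Step 5: Two-sided p-value via normal approximation = 2*(1 - Phi(|z|)) = 0.780879.
Step 6: alpha = 0.05. fail to reject H0.

R = 7, z = -0.2782, p = 0.780879, fail to reject H0.


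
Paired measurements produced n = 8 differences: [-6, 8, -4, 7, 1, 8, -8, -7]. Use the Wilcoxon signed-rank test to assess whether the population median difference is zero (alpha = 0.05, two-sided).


Step 1: Drop any zero differences (none here) and take |d_i|.
|d| = [6, 8, 4, 7, 1, 8, 8, 7]
Step 2: Midrank |d_i| (ties get averaged ranks).
ranks: |6|->3, |8|->7, |4|->2, |7|->4.5, |1|->1, |8|->7, |8|->7, |7|->4.5
Step 3: Attach original signs; sum ranks with positive sign and with negative sign.
W+ = 7 + 4.5 + 1 + 7 = 19.5
W- = 3 + 2 + 7 + 4.5 = 16.5
(Check: W+ + W- = 36 should equal n(n+1)/2 = 36.)
Step 4: Test statistic W = min(W+, W-) = 16.5.
Step 5: Ties in |d|, so use the tie-corrected normal approximation.
        E[W] = n(n+1)/4 = 8*9/4 = 18.
        Tie groups: |d|=7 (t=2), |d|=8 (t=3); sum(t^3 - t) = 30.
        Var[W] = n(n+1)(2n+1)/24 - sum(t^3-t)/48 = 1224/24 - 30/48 = 50.375.
        z = (W - E[W]) / sqrt(Var[W]) = (16.5 - 18) / 7.0975 = -0.2113.
        Two-sided p = 2*Phi(z) = 0.832621.
Step 6: alpha = 0.05. fail to reject H0.

W+ = 19.5, W- = 16.5, W = min = 16.5, p = 0.832621, fail to reject H0.


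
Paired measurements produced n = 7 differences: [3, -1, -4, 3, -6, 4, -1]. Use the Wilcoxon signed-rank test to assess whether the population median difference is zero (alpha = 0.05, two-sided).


Step 1: Drop any zero differences (none here) and take |d_i|.
|d| = [3, 1, 4, 3, 6, 4, 1]
Step 2: Midrank |d_i| (ties get averaged ranks).
ranks: |3|->3.5, |1|->1.5, |4|->5.5, |3|->3.5, |6|->7, |4|->5.5, |1|->1.5
Step 3: Attach original signs; sum ranks with positive sign and with negative sign.
W+ = 3.5 + 3.5 + 5.5 = 12.5
W- = 1.5 + 5.5 + 7 + 1.5 = 15.5
(Check: W+ + W- = 28 should equal n(n+1)/2 = 28.)
Step 4: Test statistic W = min(W+, W-) = 12.5.
Step 5: Ties in |d|, so use the tie-corrected normal approximation.
        E[W] = n(n+1)/4 = 7*8/4 = 14.
        Tie groups: |d|=1 (t=2), |d|=3 (t=2), |d|=4 (t=2); sum(t^3 - t) = 18.
        Var[W] = n(n+1)(2n+1)/24 - sum(t^3-t)/48 = 840/24 - 18/48 = 34.625.
        z = (W - E[W]) / sqrt(Var[W]) = (12.5 - 14) / 5.8843 = -0.2549.
        Two-sided p = 2*Phi(z) = 0.798788.
Step 6: alpha = 0.05. fail to reject H0.

W+ = 12.5, W- = 15.5, W = min = 12.5, p = 0.798788, fail to reject H0.


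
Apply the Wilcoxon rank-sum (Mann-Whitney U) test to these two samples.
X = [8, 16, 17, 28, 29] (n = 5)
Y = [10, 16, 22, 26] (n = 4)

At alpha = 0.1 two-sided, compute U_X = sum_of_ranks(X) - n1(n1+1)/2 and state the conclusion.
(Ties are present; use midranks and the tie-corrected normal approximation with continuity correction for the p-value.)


Step 1: Combine and sort all 9 observations; assign midranks.
sorted (value, group): (8,X), (10,Y), (16,X), (16,Y), (17,X), (22,Y), (26,Y), (28,X), (29,X)
ranks: 8->1, 10->2, 16->3.5, 16->3.5, 17->5, 22->6, 26->7, 28->8, 29->9
Step 2: Rank sum for X: R1 = 1 + 3.5 + 5 + 8 + 9 = 26.5.
Step 3: U_X = R1 - n1(n1+1)/2 = 26.5 - 5*6/2 = 26.5 - 15 = 11.5.
       U_Y = n1*n2 - U_X = 20 - 11.5 = 8.5.
Step 4: Ties are present, so use the tie-corrected normal approximation (with continuity correction) for the p-value.
Step 5: p-value = 0.805701; compare to alpha = 0.1. fail to reject H0.

U_X = 11.5, p = 0.805701, fail to reject H0 at alpha = 0.1.


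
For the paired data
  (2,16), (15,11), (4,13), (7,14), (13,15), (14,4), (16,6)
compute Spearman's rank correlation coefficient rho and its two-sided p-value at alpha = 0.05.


Step 1: Rank x and y separately (midranks; no ties here).
rank(x): 2->1, 15->6, 4->2, 7->3, 13->4, 14->5, 16->7
rank(y): 16->7, 11->3, 13->4, 14->5, 15->6, 4->1, 6->2
Step 2: d_i = R_x(i) - R_y(i); compute d_i^2.
  (1-7)^2=36, (6-3)^2=9, (2-4)^2=4, (3-5)^2=4, (4-6)^2=4, (5-1)^2=16, (7-2)^2=25
sum(d^2) = 98.
Step 3: rho = 1 - 6*98 / (7*(7^2 - 1)) = 1 - 588/336 = -0.750000.
Step 4: Under H0, t = rho * sqrt((n-2)/(1-rho^2)) = -2.5355 ~ t(5).
Step 5: Two-sided p-value from the t-distribution with 5 df = 0.052181.
Step 6: alpha = 0.05. fail to reject H0.

rho = -0.7500, p = 0.052181, fail to reject H0 at alpha = 0.05.


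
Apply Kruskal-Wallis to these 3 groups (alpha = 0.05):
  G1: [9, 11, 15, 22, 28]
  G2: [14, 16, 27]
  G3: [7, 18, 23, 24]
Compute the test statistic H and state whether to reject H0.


Step 1: Combine all N = 12 observations and assign midranks.
sorted (value, group, rank): (7,G3,1), (9,G1,2), (11,G1,3), (14,G2,4), (15,G1,5), (16,G2,6), (18,G3,7), (22,G1,8), (23,G3,9), (24,G3,10), (27,G2,11), (28,G1,12)
Step 2: Sum ranks within each group.
R_1 = 30 (n_1 = 5)
R_2 = 21 (n_2 = 3)
R_3 = 27 (n_3 = 4)
Step 3: H = 12/(N(N+1)) * sum(R_i^2/n_i) - 3(N+1)
     = 12/(12*13) * (30^2/5 + 21^2/3 + 27^2/4) - 3*13
     = 0.076923 * 509.25 - 39
     = 0.173077.
Step 4: No ties, so H is used without correction.
Step 5: Under H0, H ~ chi^2(2); p-value = 0.917100.
Step 6: alpha = 0.05. fail to reject H0.

H = 0.1731, df = 2, p = 0.917100, fail to reject H0.


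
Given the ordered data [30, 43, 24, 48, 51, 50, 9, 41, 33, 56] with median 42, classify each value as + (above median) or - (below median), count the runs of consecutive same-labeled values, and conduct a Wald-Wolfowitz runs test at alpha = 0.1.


Step 1: Compute median = 42; label A = above, B = below.
Labels in order: BABAAABBBA  (n_A = 5, n_B = 5)
Step 2: Count runs R = 6.
Step 3: Under H0 (random ordering), E[R] = 2*n_A*n_B/(n_A+n_B) + 1 = 2*5*5/10 + 1 = 6.0000.
        Var[R] = 2*n_A*n_B*(2*n_A*n_B - n_A - n_B) / ((n_A+n_B)^2 * (n_A+n_B-1)) = 2000/900 = 2.2222.
        SD[R] = 1.4907.
Step 4: R = E[R], so z = 0 with no continuity correction.
Step 5: Two-sided p-value via normal approximation = 2*(1 - Phi(|z|)) = 1.000000.
Step 6: alpha = 0.1. fail to reject H0.

R = 6, z = 0.0000, p = 1.000000, fail to reject H0.


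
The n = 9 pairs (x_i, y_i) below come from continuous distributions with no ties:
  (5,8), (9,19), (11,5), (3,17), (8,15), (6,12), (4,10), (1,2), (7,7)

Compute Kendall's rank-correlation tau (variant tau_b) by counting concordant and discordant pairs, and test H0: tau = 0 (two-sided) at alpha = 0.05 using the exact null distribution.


Step 1: Enumerate the 36 unordered pairs (i,j) with i<j and classify each by sign(x_j-x_i) * sign(y_j-y_i).
  (1,2):dx=+4,dy=+11->C; (1,3):dx=+6,dy=-3->D; (1,4):dx=-2,dy=+9->D; (1,5):dx=+3,dy=+7->C
  (1,6):dx=+1,dy=+4->C; (1,7):dx=-1,dy=+2->D; (1,8):dx=-4,dy=-6->C; (1,9):dx=+2,dy=-1->D
  (2,3):dx=+2,dy=-14->D; (2,4):dx=-6,dy=-2->C; (2,5):dx=-1,dy=-4->C; (2,6):dx=-3,dy=-7->C
  (2,7):dx=-5,dy=-9->C; (2,8):dx=-8,dy=-17->C; (2,9):dx=-2,dy=-12->C; (3,4):dx=-8,dy=+12->D
  (3,5):dx=-3,dy=+10->D; (3,6):dx=-5,dy=+7->D; (3,7):dx=-7,dy=+5->D; (3,8):dx=-10,dy=-3->C
  (3,9):dx=-4,dy=+2->D; (4,5):dx=+5,dy=-2->D; (4,6):dx=+3,dy=-5->D; (4,7):dx=+1,dy=-7->D
  (4,8):dx=-2,dy=-15->C; (4,9):dx=+4,dy=-10->D; (5,6):dx=-2,dy=-3->C; (5,7):dx=-4,dy=-5->C
  (5,8):dx=-7,dy=-13->C; (5,9):dx=-1,dy=-8->C; (6,7):dx=-2,dy=-2->C; (6,8):dx=-5,dy=-10->C
  (6,9):dx=+1,dy=-5->D; (7,8):dx=-3,dy=-8->C; (7,9):dx=+3,dy=-3->D; (8,9):dx=+6,dy=+5->C
Step 2: C = 20, D = 16, total pairs = 36.
Step 3: tau = (C - D)/(n(n-1)/2) = (20 - 16)/36 = 0.111111.
Step 4: Exact two-sided p-value (enumerate n! = 362880 permutations of y under H0): p = 0.761414.
Step 5: alpha = 0.05. fail to reject H0.

tau_b = 0.1111 (C=20, D=16), p = 0.761414, fail to reject H0.


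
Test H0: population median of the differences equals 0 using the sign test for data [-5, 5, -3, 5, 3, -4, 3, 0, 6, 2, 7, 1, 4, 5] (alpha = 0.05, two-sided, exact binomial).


Step 1: Discard zero differences. Original n = 14; n_eff = number of nonzero differences = 13.
Nonzero differences (with sign): -5, +5, -3, +5, +3, -4, +3, +6, +2, +7, +1, +4, +5
Step 2: Count signs: positive = 10, negative = 3.
Step 3: Under H0: P(positive) = 0.5, so the number of positives S ~ Bin(13, 0.5).
Step 4: Two-sided exact p-value = sum of Bin(13,0.5) probabilities at or below the observed probability = 0.092285.
Step 5: alpha = 0.05. fail to reject H0.

n_eff = 13, pos = 10, neg = 3, p = 0.092285, fail to reject H0.


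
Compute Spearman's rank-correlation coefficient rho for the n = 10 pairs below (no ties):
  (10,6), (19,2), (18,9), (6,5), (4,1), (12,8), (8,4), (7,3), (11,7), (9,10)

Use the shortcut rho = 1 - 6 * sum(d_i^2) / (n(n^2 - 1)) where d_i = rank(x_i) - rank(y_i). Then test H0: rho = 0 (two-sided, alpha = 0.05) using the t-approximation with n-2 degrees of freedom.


Step 1: Rank x and y separately (midranks; no ties here).
rank(x): 10->6, 19->10, 18->9, 6->2, 4->1, 12->8, 8->4, 7->3, 11->7, 9->5
rank(y): 6->6, 2->2, 9->9, 5->5, 1->1, 8->8, 4->4, 3->3, 7->7, 10->10
Step 2: d_i = R_x(i) - R_y(i); compute d_i^2.
  (6-6)^2=0, (10-2)^2=64, (9-9)^2=0, (2-5)^2=9, (1-1)^2=0, (8-8)^2=0, (4-4)^2=0, (3-3)^2=0, (7-7)^2=0, (5-10)^2=25
sum(d^2) = 98.
Step 3: rho = 1 - 6*98 / (10*(10^2 - 1)) = 1 - 588/990 = 0.406061.
Step 4: Under H0, t = rho * sqrt((n-2)/(1-rho^2)) = 1.2568 ~ t(8).
Step 5: Two-sided p-value from the t-distribution with 8 df = 0.244282.
Step 6: alpha = 0.05. fail to reject H0.

rho = 0.4061, p = 0.244282, fail to reject H0 at alpha = 0.05.


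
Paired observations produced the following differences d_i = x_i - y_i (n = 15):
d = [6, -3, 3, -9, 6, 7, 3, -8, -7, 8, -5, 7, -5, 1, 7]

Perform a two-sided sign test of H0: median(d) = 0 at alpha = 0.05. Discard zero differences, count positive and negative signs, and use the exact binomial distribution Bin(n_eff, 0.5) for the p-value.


Step 1: Discard zero differences. Original n = 15; n_eff = number of nonzero differences = 15.
Nonzero differences (with sign): +6, -3, +3, -9, +6, +7, +3, -8, -7, +8, -5, +7, -5, +1, +7
Step 2: Count signs: positive = 9, negative = 6.
Step 3: Under H0: P(positive) = 0.5, so the number of positives S ~ Bin(15, 0.5).
Step 4: Two-sided exact p-value = sum of Bin(15,0.5) probabilities at or below the observed probability = 0.607239.
Step 5: alpha = 0.05. fail to reject H0.

n_eff = 15, pos = 9, neg = 6, p = 0.607239, fail to reject H0.


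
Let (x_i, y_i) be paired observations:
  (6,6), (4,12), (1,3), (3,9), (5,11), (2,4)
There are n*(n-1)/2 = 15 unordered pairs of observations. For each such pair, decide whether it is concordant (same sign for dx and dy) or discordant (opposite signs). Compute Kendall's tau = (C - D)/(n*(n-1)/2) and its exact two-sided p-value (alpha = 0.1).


Step 1: Enumerate the 15 unordered pairs (i,j) with i<j and classify each by sign(x_j-x_i) * sign(y_j-y_i).
  (1,2):dx=-2,dy=+6->D; (1,3):dx=-5,dy=-3->C; (1,4):dx=-3,dy=+3->D; (1,5):dx=-1,dy=+5->D
  (1,6):dx=-4,dy=-2->C; (2,3):dx=-3,dy=-9->C; (2,4):dx=-1,dy=-3->C; (2,5):dx=+1,dy=-1->D
  (2,6):dx=-2,dy=-8->C; (3,4):dx=+2,dy=+6->C; (3,5):dx=+4,dy=+8->C; (3,6):dx=+1,dy=+1->C
  (4,5):dx=+2,dy=+2->C; (4,6):dx=-1,dy=-5->C; (5,6):dx=-3,dy=-7->C
Step 2: C = 11, D = 4, total pairs = 15.
Step 3: tau = (C - D)/(n(n-1)/2) = (11 - 4)/15 = 0.466667.
Step 4: Exact two-sided p-value (enumerate n! = 720 permutations of y under H0): p = 0.272222.
Step 5: alpha = 0.1. fail to reject H0.

tau_b = 0.4667 (C=11, D=4), p = 0.272222, fail to reject H0.


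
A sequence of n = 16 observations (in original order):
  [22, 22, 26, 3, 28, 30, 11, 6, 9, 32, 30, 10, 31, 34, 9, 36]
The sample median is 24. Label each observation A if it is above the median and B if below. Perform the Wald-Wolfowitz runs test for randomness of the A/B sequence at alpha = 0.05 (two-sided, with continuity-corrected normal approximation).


Step 1: Compute median = 24; label A = above, B = below.
Labels in order: BBABAABBBAABAABA  (n_A = 8, n_B = 8)
Step 2: Count runs R = 10.
Step 3: Under H0 (random ordering), E[R] = 2*n_A*n_B/(n_A+n_B) + 1 = 2*8*8/16 + 1 = 9.0000.
        Var[R] = 2*n_A*n_B*(2*n_A*n_B - n_A - n_B) / ((n_A+n_B)^2 * (n_A+n_B-1)) = 14336/3840 = 3.7333.
        SD[R] = 1.9322.
Step 4: Continuity-corrected z = (R - 0.5 - E[R]) / SD[R] = (10 - 0.5 - 9.0000) / 1.9322 = 0.2588.
Step 5: Two-sided p-value via normal approximation = 2*(1 - Phi(|z|)) = 0.795809.
Step 6: alpha = 0.05. fail to reject H0.

R = 10, z = 0.2588, p = 0.795809, fail to reject H0.


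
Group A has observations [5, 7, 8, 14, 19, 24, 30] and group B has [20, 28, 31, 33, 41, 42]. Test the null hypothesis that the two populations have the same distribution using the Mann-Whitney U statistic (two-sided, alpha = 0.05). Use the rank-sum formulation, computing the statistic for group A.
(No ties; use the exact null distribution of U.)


Step 1: Combine and sort all 13 observations; assign midranks.
sorted (value, group): (5,X), (7,X), (8,X), (14,X), (19,X), (20,Y), (24,X), (28,Y), (30,X), (31,Y), (33,Y), (41,Y), (42,Y)
ranks: 5->1, 7->2, 8->3, 14->4, 19->5, 20->6, 24->7, 28->8, 30->9, 31->10, 33->11, 41->12, 42->13
Step 2: Rank sum for X: R1 = 1 + 2 + 3 + 4 + 5 + 7 + 9 = 31.
Step 3: U_X = R1 - n1(n1+1)/2 = 31 - 7*8/2 = 31 - 28 = 3.
       U_Y = n1*n2 - U_X = 42 - 3 = 39.
Step 4: No ties, so the exact null distribution of U (based on enumerating the C(13,7) = 1716 equally likely rank assignments) gives the two-sided p-value.
Step 5: p-value = 0.008159; compare to alpha = 0.05. reject H0.

U_X = 3, p = 0.008159, reject H0 at alpha = 0.05.


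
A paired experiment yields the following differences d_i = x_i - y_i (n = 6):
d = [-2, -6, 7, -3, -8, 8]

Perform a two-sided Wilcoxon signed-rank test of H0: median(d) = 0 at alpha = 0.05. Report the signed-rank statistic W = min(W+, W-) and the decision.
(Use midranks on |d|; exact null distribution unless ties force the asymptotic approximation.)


Step 1: Drop any zero differences (none here) and take |d_i|.
|d| = [2, 6, 7, 3, 8, 8]
Step 2: Midrank |d_i| (ties get averaged ranks).
ranks: |2|->1, |6|->3, |7|->4, |3|->2, |8|->5.5, |8|->5.5
Step 3: Attach original signs; sum ranks with positive sign and with negative sign.
W+ = 4 + 5.5 = 9.5
W- = 1 + 3 + 2 + 5.5 = 11.5
(Check: W+ + W- = 21 should equal n(n+1)/2 = 21.)
Step 4: Test statistic W = min(W+, W-) = 9.5.
Step 5: Ties in |d|, so use the tie-corrected normal approximation.
        E[W] = n(n+1)/4 = 6*7/4 = 10.5.
        Tie groups: |d|=8 (t=2); sum(t^3 - t) = 6.
        Var[W] = n(n+1)(2n+1)/24 - sum(t^3-t)/48 = 546/24 - 6/48 = 22.625.
        z = (W - E[W]) / sqrt(Var[W]) = (9.5 - 10.5) / 4.7566 = -0.2102.
        Two-sided p = 2*Phi(z) = 0.833484.
Step 6: alpha = 0.05. fail to reject H0.

W+ = 9.5, W- = 11.5, W = min = 9.5, p = 0.833484, fail to reject H0.


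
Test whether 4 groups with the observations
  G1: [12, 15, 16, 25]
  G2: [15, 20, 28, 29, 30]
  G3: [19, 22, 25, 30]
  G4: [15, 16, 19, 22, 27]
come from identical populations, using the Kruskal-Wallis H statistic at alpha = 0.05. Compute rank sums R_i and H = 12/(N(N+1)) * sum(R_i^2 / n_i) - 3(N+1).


Step 1: Combine all N = 18 observations and assign midranks.
sorted (value, group, rank): (12,G1,1), (15,G1,3), (15,G2,3), (15,G4,3), (16,G1,5.5), (16,G4,5.5), (19,G3,7.5), (19,G4,7.5), (20,G2,9), (22,G3,10.5), (22,G4,10.5), (25,G1,12.5), (25,G3,12.5), (27,G4,14), (28,G2,15), (29,G2,16), (30,G2,17.5), (30,G3,17.5)
Step 2: Sum ranks within each group.
R_1 = 22 (n_1 = 4)
R_2 = 60.5 (n_2 = 5)
R_3 = 48 (n_3 = 4)
R_4 = 40.5 (n_4 = 5)
Step 3: H = 12/(N(N+1)) * sum(R_i^2/n_i) - 3(N+1)
     = 12/(18*19) * (22^2/4 + 60.5^2/5 + 48^2/4 + 40.5^2/5) - 3*19
     = 0.035088 * 1757.1 - 57
     = 4.652632.
Step 4: Ties present; correction factor C = 1 - 54/(18^3 - 18) = 0.990712. Corrected H = 4.652632 / 0.990712 = 4.696250.
Step 5: Under H0, H ~ chi^2(3); p-value = 0.195439.
Step 6: alpha = 0.05. fail to reject H0.

H = 4.6962, df = 3, p = 0.195439, fail to reject H0.


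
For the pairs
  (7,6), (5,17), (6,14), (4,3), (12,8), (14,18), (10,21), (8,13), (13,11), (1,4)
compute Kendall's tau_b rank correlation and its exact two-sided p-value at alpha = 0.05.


Step 1: Enumerate the 45 unordered pairs (i,j) with i<j and classify each by sign(x_j-x_i) * sign(y_j-y_i).
  (1,2):dx=-2,dy=+11->D; (1,3):dx=-1,dy=+8->D; (1,4):dx=-3,dy=-3->C; (1,5):dx=+5,dy=+2->C
  (1,6):dx=+7,dy=+12->C; (1,7):dx=+3,dy=+15->C; (1,8):dx=+1,dy=+7->C; (1,9):dx=+6,dy=+5->C
  (1,10):dx=-6,dy=-2->C; (2,3):dx=+1,dy=-3->D; (2,4):dx=-1,dy=-14->C; (2,5):dx=+7,dy=-9->D
  (2,6):dx=+9,dy=+1->C; (2,7):dx=+5,dy=+4->C; (2,8):dx=+3,dy=-4->D; (2,9):dx=+8,dy=-6->D
  (2,10):dx=-4,dy=-13->C; (3,4):dx=-2,dy=-11->C; (3,5):dx=+6,dy=-6->D; (3,6):dx=+8,dy=+4->C
  (3,7):dx=+4,dy=+7->C; (3,8):dx=+2,dy=-1->D; (3,9):dx=+7,dy=-3->D; (3,10):dx=-5,dy=-10->C
  (4,5):dx=+8,dy=+5->C; (4,6):dx=+10,dy=+15->C; (4,7):dx=+6,dy=+18->C; (4,8):dx=+4,dy=+10->C
  (4,9):dx=+9,dy=+8->C; (4,10):dx=-3,dy=+1->D; (5,6):dx=+2,dy=+10->C; (5,7):dx=-2,dy=+13->D
  (5,8):dx=-4,dy=+5->D; (5,9):dx=+1,dy=+3->C; (5,10):dx=-11,dy=-4->C; (6,7):dx=-4,dy=+3->D
  (6,8):dx=-6,dy=-5->C; (6,9):dx=-1,dy=-7->C; (6,10):dx=-13,dy=-14->C; (7,8):dx=-2,dy=-8->C
  (7,9):dx=+3,dy=-10->D; (7,10):dx=-9,dy=-17->C; (8,9):dx=+5,dy=-2->D; (8,10):dx=-7,dy=-9->C
  (9,10):dx=-12,dy=-7->C
Step 2: C = 30, D = 15, total pairs = 45.
Step 3: tau = (C - D)/(n(n-1)/2) = (30 - 15)/45 = 0.333333.
Step 4: Exact two-sided p-value (enumerate n! = 3628800 permutations of y under H0): p = 0.216373.
Step 5: alpha = 0.05. fail to reject H0.

tau_b = 0.3333 (C=30, D=15), p = 0.216373, fail to reject H0.


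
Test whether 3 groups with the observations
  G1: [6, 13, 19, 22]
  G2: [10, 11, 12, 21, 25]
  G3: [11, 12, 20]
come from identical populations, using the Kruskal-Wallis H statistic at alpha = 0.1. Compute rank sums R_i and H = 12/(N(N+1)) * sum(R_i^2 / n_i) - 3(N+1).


Step 1: Combine all N = 12 observations and assign midranks.
sorted (value, group, rank): (6,G1,1), (10,G2,2), (11,G2,3.5), (11,G3,3.5), (12,G2,5.5), (12,G3,5.5), (13,G1,7), (19,G1,8), (20,G3,9), (21,G2,10), (22,G1,11), (25,G2,12)
Step 2: Sum ranks within each group.
R_1 = 27 (n_1 = 4)
R_2 = 33 (n_2 = 5)
R_3 = 18 (n_3 = 3)
Step 3: H = 12/(N(N+1)) * sum(R_i^2/n_i) - 3(N+1)
     = 12/(12*13) * (27^2/4 + 33^2/5 + 18^2/3) - 3*13
     = 0.076923 * 508.05 - 39
     = 0.080769.
Step 4: Ties present; correction factor C = 1 - 12/(12^3 - 12) = 0.993007. Corrected H = 0.080769 / 0.993007 = 0.081338.
Step 5: Under H0, H ~ chi^2(2); p-value = 0.960147.
Step 6: alpha = 0.1. fail to reject H0.

H = 0.0813, df = 2, p = 0.960147, fail to reject H0.


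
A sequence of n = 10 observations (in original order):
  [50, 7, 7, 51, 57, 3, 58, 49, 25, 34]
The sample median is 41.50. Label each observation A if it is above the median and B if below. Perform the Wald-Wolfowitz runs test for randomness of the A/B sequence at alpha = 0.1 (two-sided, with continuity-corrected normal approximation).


Step 1: Compute median = 41.50; label A = above, B = below.
Labels in order: ABBAABAABB  (n_A = 5, n_B = 5)
Step 2: Count runs R = 6.
Step 3: Under H0 (random ordering), E[R] = 2*n_A*n_B/(n_A+n_B) + 1 = 2*5*5/10 + 1 = 6.0000.
        Var[R] = 2*n_A*n_B*(2*n_A*n_B - n_A - n_B) / ((n_A+n_B)^2 * (n_A+n_B-1)) = 2000/900 = 2.2222.
        SD[R] = 1.4907.
Step 4: R = E[R], so z = 0 with no continuity correction.
Step 5: Two-sided p-value via normal approximation = 2*(1 - Phi(|z|)) = 1.000000.
Step 6: alpha = 0.1. fail to reject H0.

R = 6, z = 0.0000, p = 1.000000, fail to reject H0.
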